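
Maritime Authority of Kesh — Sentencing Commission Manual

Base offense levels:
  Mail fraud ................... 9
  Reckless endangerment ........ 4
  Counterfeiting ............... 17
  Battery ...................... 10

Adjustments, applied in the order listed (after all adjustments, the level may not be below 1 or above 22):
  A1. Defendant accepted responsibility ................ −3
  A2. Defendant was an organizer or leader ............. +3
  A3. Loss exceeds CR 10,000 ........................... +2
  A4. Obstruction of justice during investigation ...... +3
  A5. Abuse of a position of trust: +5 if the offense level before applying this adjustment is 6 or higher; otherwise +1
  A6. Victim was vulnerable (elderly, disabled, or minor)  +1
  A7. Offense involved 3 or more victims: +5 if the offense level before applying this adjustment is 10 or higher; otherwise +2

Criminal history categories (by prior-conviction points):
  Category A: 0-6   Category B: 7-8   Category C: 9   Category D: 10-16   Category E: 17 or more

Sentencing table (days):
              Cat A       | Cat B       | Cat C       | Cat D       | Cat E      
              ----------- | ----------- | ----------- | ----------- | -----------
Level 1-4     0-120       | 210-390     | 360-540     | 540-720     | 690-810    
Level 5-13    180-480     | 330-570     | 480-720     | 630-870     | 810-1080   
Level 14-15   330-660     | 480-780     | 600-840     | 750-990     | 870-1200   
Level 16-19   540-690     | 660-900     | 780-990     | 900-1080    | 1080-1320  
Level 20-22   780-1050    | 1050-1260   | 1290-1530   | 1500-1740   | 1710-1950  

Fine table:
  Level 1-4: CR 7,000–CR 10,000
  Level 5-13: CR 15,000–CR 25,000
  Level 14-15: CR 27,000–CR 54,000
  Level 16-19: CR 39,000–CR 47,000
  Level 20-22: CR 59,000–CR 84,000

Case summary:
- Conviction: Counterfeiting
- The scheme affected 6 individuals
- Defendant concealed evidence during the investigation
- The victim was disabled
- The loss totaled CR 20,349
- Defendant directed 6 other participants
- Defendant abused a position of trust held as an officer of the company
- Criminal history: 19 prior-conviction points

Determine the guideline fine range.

Base offense level for counterfeiting: 17.
A2 applies: 17 + 3 = 20.
A3 applies: 20 + 2 = 22.
A4 applies: 22 + 3 = 25.
A5 applies (level before this adjustment is 25 ≥ 6, so +5): 25 + 5 = 30.
A6 applies: 30 + 1 = 31.
A7 applies (level before this adjustment is 31 ≥ 10, so +5): 31 + 5 = 36.
Level 36 exceeds the maximum of 22; capped at 22.
Final offense level: 22.
Level 22 falls in the 20-22 band.
Fine table: Level 20-22 → CR 59,000–CR 84,000.

CR 59,000–CR 84,000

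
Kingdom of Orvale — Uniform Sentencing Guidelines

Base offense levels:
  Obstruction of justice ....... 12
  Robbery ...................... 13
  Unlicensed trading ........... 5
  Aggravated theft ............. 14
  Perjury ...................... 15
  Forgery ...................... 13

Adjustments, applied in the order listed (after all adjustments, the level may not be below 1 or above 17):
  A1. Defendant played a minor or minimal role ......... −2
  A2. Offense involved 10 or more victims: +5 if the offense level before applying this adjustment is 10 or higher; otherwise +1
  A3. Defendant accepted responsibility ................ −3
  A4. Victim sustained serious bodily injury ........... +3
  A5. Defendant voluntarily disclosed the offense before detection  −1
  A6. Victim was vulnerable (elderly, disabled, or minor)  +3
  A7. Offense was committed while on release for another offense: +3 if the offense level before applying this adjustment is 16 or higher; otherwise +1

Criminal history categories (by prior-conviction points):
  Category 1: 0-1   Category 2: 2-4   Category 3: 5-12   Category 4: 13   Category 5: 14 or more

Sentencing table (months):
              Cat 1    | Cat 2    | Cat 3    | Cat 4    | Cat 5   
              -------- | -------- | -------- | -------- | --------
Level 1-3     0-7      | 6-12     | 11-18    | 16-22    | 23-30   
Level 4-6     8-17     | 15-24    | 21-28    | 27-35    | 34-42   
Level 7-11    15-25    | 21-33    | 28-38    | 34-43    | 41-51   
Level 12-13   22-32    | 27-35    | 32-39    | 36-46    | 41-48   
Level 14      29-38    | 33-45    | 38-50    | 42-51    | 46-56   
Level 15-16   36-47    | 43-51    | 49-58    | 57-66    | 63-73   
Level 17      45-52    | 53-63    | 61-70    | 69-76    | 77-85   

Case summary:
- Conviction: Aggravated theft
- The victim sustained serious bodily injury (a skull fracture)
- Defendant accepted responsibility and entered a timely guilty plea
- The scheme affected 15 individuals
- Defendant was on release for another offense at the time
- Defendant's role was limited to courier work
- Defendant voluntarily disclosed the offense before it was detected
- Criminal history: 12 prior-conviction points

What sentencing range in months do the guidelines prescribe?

Base offense level for aggravated theft: 14.
A1 applies: 14 − 2 = 12.
A2 applies (level before this adjustment is 12 ≥ 10, so +5): 12 + 5 = 17.
A3 applies: 17 − 3 = 14.
A4 applies: 14 + 3 = 17.
A5 applies: 17 − 1 = 16.
A6 does not apply.
A7 applies (level before this adjustment is 16 ≥ 16, so +3): 16 + 3 = 19.
Level 19 exceeds the maximum of 17; capped at 17.
Final offense level: 17.
Criminal history: 12 prior points → Category 3 (5-12).
Level 17 falls in the 17 band.
Grid: Level 17 × Category 3 = 61-70 months.

61-70 months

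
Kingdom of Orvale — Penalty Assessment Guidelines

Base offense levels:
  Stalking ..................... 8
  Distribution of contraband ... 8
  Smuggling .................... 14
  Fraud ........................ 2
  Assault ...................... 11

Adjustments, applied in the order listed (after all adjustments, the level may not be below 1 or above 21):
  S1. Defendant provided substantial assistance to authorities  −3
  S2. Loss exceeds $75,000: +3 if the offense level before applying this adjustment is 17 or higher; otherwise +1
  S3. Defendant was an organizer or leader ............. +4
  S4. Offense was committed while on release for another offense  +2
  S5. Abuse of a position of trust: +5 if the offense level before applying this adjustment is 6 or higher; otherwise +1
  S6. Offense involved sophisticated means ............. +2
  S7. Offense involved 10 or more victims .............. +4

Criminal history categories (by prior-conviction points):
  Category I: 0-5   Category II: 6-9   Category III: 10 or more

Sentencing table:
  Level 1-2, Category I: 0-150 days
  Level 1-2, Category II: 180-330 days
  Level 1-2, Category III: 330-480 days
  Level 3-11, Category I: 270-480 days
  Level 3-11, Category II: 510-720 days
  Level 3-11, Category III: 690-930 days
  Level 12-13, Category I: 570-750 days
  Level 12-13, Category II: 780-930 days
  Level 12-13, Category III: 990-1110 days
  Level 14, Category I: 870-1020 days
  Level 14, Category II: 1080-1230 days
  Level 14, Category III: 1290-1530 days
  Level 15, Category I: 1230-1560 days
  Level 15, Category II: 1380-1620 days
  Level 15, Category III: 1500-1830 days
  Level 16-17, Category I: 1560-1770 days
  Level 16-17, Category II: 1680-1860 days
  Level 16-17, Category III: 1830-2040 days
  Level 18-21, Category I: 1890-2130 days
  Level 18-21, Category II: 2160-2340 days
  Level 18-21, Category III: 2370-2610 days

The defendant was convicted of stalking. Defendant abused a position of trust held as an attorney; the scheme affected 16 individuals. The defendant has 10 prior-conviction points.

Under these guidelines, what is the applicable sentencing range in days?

Base offense level for stalking: 8.
S2 does not apply.
S3 does not apply.
S5 applies (level before this adjustment is 8 ≥ 6, so +5): 8 + 5 = 13.
S6 does not apply.
S7 applies: 13 + 4 = 17.
Final offense level: 17.
Criminal history: 10 prior points → Category III (10+).
Level 17 falls in the 16-17 band.
Grid: Level 16-17 × Category III = 1830-2040 days.

1830-2040 days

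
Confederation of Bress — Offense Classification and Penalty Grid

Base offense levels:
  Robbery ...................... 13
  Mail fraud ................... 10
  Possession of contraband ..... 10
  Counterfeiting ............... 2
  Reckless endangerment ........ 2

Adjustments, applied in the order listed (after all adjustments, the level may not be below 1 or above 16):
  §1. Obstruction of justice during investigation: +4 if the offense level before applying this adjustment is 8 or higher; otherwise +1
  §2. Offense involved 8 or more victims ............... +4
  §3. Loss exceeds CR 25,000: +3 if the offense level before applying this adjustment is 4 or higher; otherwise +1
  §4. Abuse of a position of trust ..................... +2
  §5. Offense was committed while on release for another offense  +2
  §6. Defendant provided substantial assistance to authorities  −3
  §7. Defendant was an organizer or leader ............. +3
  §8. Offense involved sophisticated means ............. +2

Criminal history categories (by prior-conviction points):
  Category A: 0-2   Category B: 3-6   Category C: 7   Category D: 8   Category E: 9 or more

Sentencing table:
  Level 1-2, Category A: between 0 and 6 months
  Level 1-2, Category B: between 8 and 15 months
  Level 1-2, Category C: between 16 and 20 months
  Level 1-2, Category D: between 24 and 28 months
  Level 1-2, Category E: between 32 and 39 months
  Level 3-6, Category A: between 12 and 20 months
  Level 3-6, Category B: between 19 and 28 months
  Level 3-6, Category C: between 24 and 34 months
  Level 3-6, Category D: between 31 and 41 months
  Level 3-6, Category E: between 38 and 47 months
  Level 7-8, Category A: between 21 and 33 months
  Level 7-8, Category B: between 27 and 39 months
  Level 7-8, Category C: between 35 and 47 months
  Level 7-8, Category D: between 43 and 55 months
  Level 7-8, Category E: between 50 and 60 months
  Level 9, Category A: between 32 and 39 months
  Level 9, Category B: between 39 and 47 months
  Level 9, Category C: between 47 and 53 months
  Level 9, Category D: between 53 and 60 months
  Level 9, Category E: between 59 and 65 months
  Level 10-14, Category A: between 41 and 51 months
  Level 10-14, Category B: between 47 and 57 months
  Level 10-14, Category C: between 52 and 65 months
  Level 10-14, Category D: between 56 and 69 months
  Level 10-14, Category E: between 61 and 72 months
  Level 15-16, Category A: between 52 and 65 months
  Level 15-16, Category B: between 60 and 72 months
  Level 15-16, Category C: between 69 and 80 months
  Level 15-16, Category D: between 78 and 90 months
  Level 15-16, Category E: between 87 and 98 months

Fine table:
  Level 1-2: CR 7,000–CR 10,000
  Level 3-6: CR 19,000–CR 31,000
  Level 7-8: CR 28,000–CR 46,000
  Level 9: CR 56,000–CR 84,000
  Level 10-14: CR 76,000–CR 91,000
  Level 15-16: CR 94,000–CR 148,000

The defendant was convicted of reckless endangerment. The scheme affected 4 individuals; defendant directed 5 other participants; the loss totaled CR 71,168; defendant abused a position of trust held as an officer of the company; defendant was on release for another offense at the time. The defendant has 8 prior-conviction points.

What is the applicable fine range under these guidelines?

CR 76,000–CR 91,000

Base offense level for reckless endangerment: 2.
§1 does not apply.
§2 does not apply.
§3 applies (level before this adjustment is 2 < 4, so +1): 2 + 1 = 3.
§4 applies: 3 + 2 = 5.
§5 applies: 5 + 2 = 7.
§6 does not apply.
§7 applies: 7 + 3 = 10.
Final offense level: 10.
Level 10 falls in the 10-14 band.
Fine table: Level 10-14 → CR 76,000–CR 91,000.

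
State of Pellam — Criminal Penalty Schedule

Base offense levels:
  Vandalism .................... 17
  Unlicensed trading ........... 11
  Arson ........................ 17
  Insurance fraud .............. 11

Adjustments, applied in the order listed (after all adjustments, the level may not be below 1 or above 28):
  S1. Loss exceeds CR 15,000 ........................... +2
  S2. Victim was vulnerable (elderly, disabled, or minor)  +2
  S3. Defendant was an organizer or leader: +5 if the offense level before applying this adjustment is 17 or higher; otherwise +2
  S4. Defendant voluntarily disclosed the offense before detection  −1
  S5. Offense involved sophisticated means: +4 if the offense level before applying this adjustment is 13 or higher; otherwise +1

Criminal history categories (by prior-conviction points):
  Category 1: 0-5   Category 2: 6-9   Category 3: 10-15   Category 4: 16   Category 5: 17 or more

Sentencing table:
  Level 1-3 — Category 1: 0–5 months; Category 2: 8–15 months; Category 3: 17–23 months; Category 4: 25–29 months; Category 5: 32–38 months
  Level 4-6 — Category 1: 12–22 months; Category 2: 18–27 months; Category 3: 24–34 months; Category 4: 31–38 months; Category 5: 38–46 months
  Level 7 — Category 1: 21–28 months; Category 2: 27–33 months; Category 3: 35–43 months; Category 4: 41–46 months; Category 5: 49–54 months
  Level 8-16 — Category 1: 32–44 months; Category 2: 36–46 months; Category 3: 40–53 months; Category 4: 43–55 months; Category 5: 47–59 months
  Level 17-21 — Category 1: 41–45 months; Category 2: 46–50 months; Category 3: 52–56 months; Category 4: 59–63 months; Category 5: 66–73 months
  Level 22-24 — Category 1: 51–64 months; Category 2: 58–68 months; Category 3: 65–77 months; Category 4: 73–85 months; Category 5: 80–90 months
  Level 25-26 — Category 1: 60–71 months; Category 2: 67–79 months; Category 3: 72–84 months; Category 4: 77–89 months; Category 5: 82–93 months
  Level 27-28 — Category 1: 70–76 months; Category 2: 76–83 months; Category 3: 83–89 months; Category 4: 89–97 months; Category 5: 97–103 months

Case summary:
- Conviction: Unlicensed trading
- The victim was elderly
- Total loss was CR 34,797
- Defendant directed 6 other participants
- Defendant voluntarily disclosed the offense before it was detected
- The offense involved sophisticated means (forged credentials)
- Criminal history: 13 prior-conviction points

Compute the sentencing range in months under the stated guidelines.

Base offense level for unlicensed trading: 11.
S1 applies: 11 + 2 = 13.
S2 applies: 13 + 2 = 15.
S3 applies (level before this adjustment is 15 < 17, so +2): 15 + 2 = 17.
S4 applies: 17 − 1 = 16.
S5 applies (level before this adjustment is 16 ≥ 13, so +4): 16 + 4 = 20.
Final offense level: 20.
Criminal history: 13 prior points → Category 3 (10-15).
Level 20 falls in the 17-21 band.
Grid: Level 17-21 × Category 3 = 52-56 months.

52-56 months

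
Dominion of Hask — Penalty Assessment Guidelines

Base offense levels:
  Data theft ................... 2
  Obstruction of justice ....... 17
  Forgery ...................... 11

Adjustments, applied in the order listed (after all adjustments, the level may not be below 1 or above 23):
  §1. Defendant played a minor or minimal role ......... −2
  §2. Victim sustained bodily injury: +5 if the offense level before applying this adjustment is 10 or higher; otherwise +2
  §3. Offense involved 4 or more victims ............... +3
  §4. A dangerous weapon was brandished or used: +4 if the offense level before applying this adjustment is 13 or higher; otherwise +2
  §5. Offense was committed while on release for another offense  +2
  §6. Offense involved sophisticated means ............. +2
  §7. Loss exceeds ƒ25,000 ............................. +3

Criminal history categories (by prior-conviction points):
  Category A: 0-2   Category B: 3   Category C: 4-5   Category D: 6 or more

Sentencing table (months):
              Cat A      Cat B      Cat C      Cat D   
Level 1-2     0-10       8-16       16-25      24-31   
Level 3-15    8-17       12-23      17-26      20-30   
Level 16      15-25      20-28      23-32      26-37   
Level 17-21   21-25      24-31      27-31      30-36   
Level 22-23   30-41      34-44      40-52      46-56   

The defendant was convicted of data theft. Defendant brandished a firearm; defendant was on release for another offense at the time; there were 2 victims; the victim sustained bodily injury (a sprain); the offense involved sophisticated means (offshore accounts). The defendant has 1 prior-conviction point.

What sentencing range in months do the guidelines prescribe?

Base offense level for data theft: 2.
§2 applies (level before this adjustment is 2 < 10, so +2): 2 + 2 = 4.
§4 applies (level before this adjustment is 4 < 13, so +2): 4 + 2 = 6.
§5 applies: 6 + 2 = 8.
§6 applies: 8 + 2 = 10.
Final offense level: 10.
Criminal history: 1 prior point → Category A (0-2).
Level 10 falls in the 3-15 band.
Grid: Level 3-15 × Category A = 8-17 months.

8-17 months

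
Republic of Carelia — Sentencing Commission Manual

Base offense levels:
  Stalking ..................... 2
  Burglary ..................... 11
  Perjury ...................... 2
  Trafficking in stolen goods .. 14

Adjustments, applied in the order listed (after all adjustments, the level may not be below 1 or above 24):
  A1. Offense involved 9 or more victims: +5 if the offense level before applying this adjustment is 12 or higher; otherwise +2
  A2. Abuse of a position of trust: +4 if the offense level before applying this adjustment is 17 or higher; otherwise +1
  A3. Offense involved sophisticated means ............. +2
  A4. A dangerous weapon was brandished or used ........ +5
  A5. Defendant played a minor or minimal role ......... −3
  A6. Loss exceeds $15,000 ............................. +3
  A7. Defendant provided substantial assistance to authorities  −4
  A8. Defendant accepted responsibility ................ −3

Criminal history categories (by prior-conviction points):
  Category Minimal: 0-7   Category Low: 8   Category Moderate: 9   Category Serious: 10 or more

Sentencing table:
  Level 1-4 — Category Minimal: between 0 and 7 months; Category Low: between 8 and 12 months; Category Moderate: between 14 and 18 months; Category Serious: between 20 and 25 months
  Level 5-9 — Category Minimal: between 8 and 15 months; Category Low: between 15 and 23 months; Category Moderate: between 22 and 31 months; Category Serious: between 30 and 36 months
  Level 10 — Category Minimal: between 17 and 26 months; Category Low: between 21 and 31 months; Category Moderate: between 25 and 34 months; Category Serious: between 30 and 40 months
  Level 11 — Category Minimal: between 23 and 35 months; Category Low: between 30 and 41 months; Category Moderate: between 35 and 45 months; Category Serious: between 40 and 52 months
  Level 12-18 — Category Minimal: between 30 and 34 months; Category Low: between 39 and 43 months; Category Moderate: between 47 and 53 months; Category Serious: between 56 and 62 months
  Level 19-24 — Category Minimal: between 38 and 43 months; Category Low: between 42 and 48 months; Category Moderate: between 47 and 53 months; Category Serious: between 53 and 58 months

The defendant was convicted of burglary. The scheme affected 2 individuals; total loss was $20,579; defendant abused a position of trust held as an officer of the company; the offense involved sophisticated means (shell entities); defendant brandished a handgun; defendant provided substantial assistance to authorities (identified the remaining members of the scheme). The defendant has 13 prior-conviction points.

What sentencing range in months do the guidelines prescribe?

56-62 months

Base offense level for burglary: 11.
A1 does not apply.
A2 applies (level before this adjustment is 11 < 17, so +1): 11 + 1 = 12.
A3 applies: 12 + 2 = 14.
A4 applies: 14 + 5 = 19.
A5 does not apply.
A6 applies: 19 + 3 = 22.
A7 applies: 22 − 4 = 18.
Final offense level: 18.
Criminal history: 13 prior points → Category Serious (10+).
Level 18 falls in the 12-18 band.
Grid: Level 12-18 × Category Serious = 56-62 months.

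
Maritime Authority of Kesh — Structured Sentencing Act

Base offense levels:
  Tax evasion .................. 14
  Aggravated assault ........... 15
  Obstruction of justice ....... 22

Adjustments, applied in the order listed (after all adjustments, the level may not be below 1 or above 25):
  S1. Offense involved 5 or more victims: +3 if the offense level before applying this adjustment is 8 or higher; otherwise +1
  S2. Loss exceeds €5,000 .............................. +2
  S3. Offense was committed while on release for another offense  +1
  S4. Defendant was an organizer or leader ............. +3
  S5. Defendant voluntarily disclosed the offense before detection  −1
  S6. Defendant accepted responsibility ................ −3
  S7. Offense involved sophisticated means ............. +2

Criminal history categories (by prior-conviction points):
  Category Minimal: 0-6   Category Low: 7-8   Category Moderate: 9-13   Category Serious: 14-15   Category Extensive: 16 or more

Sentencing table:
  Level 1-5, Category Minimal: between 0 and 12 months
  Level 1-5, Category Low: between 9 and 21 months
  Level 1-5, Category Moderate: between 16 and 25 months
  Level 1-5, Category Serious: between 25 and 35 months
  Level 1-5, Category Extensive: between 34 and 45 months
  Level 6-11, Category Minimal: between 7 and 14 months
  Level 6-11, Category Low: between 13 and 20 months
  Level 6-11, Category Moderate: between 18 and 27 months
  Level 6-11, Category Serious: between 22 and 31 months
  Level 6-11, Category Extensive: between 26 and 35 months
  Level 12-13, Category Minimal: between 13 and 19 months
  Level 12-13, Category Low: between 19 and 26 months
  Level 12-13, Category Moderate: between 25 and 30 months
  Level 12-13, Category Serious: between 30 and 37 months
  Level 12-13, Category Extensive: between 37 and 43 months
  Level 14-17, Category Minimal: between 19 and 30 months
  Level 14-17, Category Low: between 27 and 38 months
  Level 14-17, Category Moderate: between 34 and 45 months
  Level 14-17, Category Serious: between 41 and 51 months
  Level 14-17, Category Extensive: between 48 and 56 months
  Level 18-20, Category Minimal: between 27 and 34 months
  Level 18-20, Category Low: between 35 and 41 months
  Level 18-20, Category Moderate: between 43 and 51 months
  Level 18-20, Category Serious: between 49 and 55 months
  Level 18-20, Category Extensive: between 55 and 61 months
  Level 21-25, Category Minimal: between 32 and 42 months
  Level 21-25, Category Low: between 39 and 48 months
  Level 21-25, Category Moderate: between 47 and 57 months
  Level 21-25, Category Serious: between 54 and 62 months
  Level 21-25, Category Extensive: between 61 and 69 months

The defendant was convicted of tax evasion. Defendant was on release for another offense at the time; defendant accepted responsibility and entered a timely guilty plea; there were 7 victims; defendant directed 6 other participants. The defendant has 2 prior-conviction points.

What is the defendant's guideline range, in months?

Base offense level for tax evasion: 14.
S1 applies (level before this adjustment is 14 ≥ 8, so +3): 14 + 3 = 17.
S3 applies: 17 + 1 = 18.
S4 applies: 18 + 3 = 21.
S6 applies: 21 − 3 = 18.
Final offense level: 18.
Criminal history: 2 prior points → Category Minimal (0-6).
Level 18 falls in the 18-20 band.
Grid: Level 18-20 × Category Minimal = 27-34 months.

27-34 months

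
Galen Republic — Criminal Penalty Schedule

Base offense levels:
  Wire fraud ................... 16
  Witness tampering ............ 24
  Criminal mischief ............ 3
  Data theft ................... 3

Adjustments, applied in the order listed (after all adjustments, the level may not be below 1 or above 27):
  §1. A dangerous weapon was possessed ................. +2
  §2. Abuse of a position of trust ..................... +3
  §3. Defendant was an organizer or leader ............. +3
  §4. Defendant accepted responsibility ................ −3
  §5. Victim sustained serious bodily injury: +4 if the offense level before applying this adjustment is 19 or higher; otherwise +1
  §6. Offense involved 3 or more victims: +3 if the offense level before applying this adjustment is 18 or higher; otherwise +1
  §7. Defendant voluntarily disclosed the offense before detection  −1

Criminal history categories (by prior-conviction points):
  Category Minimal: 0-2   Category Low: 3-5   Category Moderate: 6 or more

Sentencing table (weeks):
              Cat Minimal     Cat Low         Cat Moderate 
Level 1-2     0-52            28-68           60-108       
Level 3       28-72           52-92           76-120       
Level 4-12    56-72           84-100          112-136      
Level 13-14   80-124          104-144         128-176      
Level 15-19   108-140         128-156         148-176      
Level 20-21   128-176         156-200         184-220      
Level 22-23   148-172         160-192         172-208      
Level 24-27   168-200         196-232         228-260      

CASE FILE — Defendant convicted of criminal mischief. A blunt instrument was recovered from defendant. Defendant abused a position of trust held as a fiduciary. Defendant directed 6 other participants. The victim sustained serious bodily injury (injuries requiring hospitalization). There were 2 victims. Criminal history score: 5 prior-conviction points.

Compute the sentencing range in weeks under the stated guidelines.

Base offense level for criminal mischief: 3.
§1 applies: 3 + 2 = 5.
§2 applies: 5 + 3 = 8.
§3 applies: 8 + 3 = 11.
§5 applies (level before this adjustment is 11 < 19, so +1): 11 + 1 = 12.
§7 does not apply.
Final offense level: 12.
Criminal history: 5 prior points → Category Low (3-5).
Level 12 falls in the 4-12 band.
Grid: Level 4-12 × Category Low = 84-100 weeks.

84-100 weeks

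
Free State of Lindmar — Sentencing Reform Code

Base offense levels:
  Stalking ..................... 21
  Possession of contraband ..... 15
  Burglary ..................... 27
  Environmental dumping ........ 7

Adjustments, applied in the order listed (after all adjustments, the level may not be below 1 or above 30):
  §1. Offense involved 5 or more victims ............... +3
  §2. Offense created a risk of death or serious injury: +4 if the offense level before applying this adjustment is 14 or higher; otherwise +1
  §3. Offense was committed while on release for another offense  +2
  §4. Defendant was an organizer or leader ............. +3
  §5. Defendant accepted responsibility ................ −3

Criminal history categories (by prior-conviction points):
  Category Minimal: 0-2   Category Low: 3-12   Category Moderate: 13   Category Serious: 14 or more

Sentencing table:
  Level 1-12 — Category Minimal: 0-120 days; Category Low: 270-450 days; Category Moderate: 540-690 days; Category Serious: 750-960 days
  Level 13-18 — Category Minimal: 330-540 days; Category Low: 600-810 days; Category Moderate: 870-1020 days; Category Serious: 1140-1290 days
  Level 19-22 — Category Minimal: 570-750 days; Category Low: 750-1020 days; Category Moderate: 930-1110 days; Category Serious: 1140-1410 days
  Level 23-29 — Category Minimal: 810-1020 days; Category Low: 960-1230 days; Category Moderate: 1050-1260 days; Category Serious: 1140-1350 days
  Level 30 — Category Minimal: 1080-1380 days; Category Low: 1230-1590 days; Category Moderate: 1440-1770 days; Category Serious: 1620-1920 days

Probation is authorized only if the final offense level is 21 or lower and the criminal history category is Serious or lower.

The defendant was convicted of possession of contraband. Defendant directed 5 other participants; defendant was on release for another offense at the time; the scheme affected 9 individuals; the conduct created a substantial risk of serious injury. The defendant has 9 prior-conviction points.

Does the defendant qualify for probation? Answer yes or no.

No

Base offense level for possession of contraband: 15.
§1 applies: 15 + 3 = 18.
§2 applies (level before this adjustment is 18 ≥ 14, so +4): 18 + 4 = 22.
§3 applies: 22 + 2 = 24.
§4 applies: 24 + 3 = 27.
§5 does not apply.
Final offense level: 27.
Criminal history: 9 prior points → Category Low (3-12).
Level 27 falls in the 23-29 band.
Grid: Level 23-29 × Category Low = 960-1230 days.
Probation check: level 27 > 21 and category Low ≤ Serious → not eligible.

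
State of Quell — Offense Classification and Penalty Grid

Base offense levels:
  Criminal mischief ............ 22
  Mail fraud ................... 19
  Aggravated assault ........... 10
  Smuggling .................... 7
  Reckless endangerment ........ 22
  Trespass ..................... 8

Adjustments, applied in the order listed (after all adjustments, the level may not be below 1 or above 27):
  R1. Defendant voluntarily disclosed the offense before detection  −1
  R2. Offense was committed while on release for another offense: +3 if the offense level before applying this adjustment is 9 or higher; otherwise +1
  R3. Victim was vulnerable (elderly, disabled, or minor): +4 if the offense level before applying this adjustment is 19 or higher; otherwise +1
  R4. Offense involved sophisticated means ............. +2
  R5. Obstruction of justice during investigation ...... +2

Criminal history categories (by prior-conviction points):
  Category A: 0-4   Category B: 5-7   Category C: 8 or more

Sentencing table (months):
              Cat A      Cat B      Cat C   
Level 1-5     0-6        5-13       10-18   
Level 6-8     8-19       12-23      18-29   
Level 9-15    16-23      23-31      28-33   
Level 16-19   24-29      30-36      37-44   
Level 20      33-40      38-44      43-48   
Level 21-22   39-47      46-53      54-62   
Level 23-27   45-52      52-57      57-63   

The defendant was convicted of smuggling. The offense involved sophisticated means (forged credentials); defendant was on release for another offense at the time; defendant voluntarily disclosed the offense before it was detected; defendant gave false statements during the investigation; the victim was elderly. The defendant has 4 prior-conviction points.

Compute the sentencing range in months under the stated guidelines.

Base offense level for smuggling: 7.
R1 applies: 7 − 1 = 6.
R2 applies (level before this adjustment is 6 < 9, so +1): 6 + 1 = 7.
R3 applies (level before this adjustment is 7 < 19, so +1): 7 + 1 = 8.
R4 applies: 8 + 2 = 10.
R5 applies: 10 + 2 = 12.
Final offense level: 12.
Criminal history: 4 prior points → Category A (0-4).
Level 12 falls in the 9-15 band.
Grid: Level 9-15 × Category A = 16-23 months.

16-23 months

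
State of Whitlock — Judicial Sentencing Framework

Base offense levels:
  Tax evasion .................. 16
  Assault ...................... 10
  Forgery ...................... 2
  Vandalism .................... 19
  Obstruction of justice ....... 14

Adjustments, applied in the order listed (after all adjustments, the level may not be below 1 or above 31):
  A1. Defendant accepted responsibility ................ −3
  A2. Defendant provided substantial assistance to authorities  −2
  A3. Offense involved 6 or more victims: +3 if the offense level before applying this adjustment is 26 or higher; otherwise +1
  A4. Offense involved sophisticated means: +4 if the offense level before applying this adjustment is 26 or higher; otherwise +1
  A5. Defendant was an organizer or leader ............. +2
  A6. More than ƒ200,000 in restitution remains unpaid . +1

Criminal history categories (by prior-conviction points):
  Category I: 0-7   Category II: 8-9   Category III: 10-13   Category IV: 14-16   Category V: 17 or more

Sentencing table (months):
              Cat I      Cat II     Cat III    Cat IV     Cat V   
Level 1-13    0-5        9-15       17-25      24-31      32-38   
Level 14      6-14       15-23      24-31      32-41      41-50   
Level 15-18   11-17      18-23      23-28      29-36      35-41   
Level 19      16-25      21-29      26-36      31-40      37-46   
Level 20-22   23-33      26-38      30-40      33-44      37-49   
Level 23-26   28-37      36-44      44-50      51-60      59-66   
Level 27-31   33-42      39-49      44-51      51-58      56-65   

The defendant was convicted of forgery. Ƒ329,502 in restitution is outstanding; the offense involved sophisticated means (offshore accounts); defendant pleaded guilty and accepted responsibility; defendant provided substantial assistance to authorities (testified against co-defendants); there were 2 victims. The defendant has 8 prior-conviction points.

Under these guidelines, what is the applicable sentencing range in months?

Base offense level for forgery: 2.
A1 applies: 2 − 3 = -1.
A2 applies: -1 − 2 = -3.
A4 applies (level before this adjustment is -3 < 26, so +1): -3 + 1 = -2.
A5 does not apply.
A6 applies: -2 + 1 = -1.
Level -1 is below the minimum of 1; floored at 1.
Final offense level: 1.
Criminal history: 8 prior points → Category II (8-9).
Level 1 falls in the 1-13 band.
Grid: Level 1-13 × Category II = 9-15 months.

9-15 months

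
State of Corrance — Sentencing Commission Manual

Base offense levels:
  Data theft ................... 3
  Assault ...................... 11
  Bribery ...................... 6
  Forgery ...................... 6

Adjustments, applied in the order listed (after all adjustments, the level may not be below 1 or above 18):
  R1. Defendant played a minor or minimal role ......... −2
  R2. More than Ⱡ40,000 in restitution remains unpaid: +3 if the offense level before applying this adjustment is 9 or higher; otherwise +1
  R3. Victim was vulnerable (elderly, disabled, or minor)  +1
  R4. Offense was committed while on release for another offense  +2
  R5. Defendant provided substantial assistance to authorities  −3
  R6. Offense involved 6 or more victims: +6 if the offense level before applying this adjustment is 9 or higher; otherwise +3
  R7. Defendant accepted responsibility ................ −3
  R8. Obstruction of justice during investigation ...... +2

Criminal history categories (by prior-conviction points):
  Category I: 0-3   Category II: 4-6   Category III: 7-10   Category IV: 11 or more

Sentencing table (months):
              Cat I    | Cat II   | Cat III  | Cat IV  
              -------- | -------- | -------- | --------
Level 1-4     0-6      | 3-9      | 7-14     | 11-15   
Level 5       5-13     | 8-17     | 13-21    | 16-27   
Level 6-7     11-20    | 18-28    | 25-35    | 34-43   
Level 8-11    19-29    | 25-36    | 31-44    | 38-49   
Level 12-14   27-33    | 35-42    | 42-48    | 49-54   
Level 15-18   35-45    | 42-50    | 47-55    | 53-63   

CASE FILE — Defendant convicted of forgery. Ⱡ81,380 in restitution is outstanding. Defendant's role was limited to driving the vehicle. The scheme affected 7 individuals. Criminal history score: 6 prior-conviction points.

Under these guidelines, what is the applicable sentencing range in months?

25-36 months

Base offense level for forgery: 6.
R1 applies: 6 − 2 = 4.
R2 applies (level before this adjustment is 4 < 9, so +1): 4 + 1 = 5.
R3 does not apply.
R4 does not apply.
R5 does not apply.
R6 applies (level before this adjustment is 5 < 9, so +3): 5 + 3 = 8.
R7 does not apply.
Final offense level: 8.
Criminal history: 6 prior points → Category II (4-6).
Level 8 falls in the 8-11 band.
Grid: Level 8-11 × Category II = 25-36 months.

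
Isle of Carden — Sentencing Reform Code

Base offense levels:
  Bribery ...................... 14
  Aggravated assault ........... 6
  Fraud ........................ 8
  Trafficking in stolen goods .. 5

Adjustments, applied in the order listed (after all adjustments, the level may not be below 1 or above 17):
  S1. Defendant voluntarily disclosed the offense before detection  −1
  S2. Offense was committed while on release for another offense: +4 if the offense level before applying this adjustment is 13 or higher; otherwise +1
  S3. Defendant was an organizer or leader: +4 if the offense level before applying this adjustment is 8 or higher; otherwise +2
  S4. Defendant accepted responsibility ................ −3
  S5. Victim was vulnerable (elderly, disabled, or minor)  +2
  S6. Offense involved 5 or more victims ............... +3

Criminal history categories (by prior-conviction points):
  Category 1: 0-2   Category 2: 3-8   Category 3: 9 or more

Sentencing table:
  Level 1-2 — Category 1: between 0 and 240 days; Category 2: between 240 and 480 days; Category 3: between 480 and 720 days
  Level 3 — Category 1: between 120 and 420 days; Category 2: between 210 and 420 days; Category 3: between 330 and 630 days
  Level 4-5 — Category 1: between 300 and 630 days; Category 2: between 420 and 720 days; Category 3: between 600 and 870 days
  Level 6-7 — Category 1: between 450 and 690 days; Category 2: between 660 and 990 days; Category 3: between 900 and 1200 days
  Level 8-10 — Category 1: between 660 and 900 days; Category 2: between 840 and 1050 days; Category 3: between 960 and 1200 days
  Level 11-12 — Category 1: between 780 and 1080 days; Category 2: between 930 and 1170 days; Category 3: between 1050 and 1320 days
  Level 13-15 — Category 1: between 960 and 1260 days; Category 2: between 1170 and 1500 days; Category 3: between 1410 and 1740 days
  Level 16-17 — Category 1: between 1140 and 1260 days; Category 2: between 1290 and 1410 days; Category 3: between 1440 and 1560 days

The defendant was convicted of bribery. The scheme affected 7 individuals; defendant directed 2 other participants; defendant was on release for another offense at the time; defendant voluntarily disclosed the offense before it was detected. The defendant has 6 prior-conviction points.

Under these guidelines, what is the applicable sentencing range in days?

1290-1410 days

Base offense level for bribery: 14.
S1 applies: 14 − 1 = 13.
S2 applies (level before this adjustment is 13 ≥ 13, so +4): 13 + 4 = 17.
S3 applies (level before this adjustment is 17 ≥ 8, so +4): 17 + 4 = 21.
S4 does not apply.
S6 applies: 21 + 3 = 24.
Level 24 exceeds the maximum of 17; capped at 17.
Final offense level: 17.
Criminal history: 6 prior points → Category 2 (3-8).
Level 17 falls in the 16-17 band.
Grid: Level 16-17 × Category 2 = 1290-1410 days.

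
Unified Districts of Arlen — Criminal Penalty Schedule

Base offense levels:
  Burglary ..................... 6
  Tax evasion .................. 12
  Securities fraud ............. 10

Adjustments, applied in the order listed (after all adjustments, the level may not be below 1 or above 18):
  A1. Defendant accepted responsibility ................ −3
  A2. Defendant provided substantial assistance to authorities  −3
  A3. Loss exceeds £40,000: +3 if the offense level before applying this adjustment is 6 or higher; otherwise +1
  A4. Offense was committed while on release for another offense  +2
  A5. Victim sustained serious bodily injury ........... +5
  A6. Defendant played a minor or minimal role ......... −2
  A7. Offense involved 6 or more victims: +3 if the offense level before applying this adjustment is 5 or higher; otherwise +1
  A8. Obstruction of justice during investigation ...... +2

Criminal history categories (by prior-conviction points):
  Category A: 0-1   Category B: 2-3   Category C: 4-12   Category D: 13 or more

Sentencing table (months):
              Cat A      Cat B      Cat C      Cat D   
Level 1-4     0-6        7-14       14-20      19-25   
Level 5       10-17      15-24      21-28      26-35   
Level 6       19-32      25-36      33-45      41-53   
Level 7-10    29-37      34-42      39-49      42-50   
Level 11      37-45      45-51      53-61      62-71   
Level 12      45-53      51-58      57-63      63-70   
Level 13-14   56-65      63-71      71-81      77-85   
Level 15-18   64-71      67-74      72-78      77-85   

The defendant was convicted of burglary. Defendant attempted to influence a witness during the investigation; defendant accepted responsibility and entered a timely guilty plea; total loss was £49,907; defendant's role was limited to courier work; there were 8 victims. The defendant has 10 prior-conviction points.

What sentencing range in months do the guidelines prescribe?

21-28 months

Base offense level for burglary: 6.
A1 applies: 6 − 3 = 3.
A3 applies (level before this adjustment is 3 < 6, so +1): 3 + 1 = 4.
A5 does not apply.
A6 applies: 4 − 2 = 2.
A7 applies (level before this adjustment is 2 < 5, so +1): 2 + 1 = 3.
A8 applies: 3 + 2 = 5.
Final offense level: 5.
Criminal history: 10 prior points → Category C (4-12).
Level 5 falls in the 5 band.
Grid: Level 5 × Category C = 21-28 months.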